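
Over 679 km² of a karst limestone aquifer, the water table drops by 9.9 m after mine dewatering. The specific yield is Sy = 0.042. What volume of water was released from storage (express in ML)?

A = 679 km² = 6.79 × 10^8 m²
ΔV = Sy × A × Δh = 0.042 × 6.79 × 10^8 m² × 9.9 m = 2.823 × 10^8 m³
ΔV = 2.823 × 10^8 m³ = 2.823 × 10^5 ML

ΔV ≈ 2.82 × 10^5 ML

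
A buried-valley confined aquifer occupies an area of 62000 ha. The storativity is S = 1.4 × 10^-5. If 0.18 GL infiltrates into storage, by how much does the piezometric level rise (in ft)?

A = 62000 ha = 6.2 × 10^8 m²
ΔV = 0.18 GL = 1.8 × 10^5 m³
Δh = ΔV / (S × A) = 1.8 × 10^5 m³ / (1.4 × 10^-5 × 6.2 × 10^8 m²) = 20.74 m
Δh = 20.74 m = 68.04 ft

Δh ≈ 68 ft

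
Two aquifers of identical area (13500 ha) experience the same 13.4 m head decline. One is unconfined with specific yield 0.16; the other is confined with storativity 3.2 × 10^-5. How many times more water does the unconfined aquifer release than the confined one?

ΔV_u / ΔV_c ≈ 5000

A = 13500 ha = 1.35 × 10^8 m²
Unconfined: ΔV_u = Sy × A × Δh = 0.16 × 1.35 × 10^8 × 13.4 = 2.894 × 10^8 m³
Confined: ΔV_c = S × A × Δh = 3.2 × 10^-5 × 1.35 × 10^8 × 13.4 = 57890 m³
Ratio = ΔV_u / ΔV_c = Sy / S = 0.16 / 3.2 × 10^-5 = 5000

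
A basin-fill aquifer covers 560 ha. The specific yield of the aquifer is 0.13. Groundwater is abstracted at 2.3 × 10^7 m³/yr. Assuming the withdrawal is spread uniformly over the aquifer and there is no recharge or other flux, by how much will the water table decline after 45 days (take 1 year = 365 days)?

Δh ≈ 3.9 m

A = 560 ha = 5.6 × 10^6 m²
Q = 2.3 × 10^7 m³/yr = 63010 m³/d
ΔV = Q × t = 63010 m³/d × 45 d = 2.836 × 10^6 m³
Δh = ΔV / (Sy × A) = 2.836 × 10^6 / (0.13 × 5.6 × 10^6) = 3.895 m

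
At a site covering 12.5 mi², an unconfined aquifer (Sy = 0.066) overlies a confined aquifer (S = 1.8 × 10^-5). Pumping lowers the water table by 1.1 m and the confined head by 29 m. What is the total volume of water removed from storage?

A = 12.5 mi² = 3.237 × 10^7 m²
Unconfined: ΔV_u = Sy × A × Δh_u = 0.066 × 3.237 × 10^7 × 1.1 = 2.35 × 10^6 m³
Confined: ΔV_c = S × A × Δh_c = 1.8 × 10^-5 × 3.237 × 10^7 × 29 = 16900 m³
Total ΔV = 2.35 × 10^6 + 16900 = 2.367 × 10^6 m³

ΔV ≈ 2.37 × 10^6 m³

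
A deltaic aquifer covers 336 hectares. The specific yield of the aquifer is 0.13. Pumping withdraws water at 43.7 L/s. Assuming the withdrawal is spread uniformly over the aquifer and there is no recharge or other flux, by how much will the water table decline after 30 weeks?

A = 336 hectares = 3.36 × 10^6 m²
Q = 43.7 L/s = 3776 m³/d
t = 30 weeks = 210 d
ΔV = Q × t = 3776 m³/d × 210 d = 7.929 × 10^5 m³
Δh = ΔV / (Sy × A) = 7.929 × 10^5 / (0.13 × 3.36 × 10^6) = 1.815 m

Δh ≈ 1.82 m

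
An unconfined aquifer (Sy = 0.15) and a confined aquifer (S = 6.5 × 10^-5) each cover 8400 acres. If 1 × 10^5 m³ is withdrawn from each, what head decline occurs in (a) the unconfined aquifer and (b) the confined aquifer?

A = 8400 acres = 3.399 × 10^7 m²
Unconfined: Δh_u = ΔV/(Sy·A) = 1 × 10^5/(0.15 × 3.399 × 10^7) = 0.01961 m
Confined: Δh_c = ΔV/(S·A) = 1 × 10^5/(6.5 × 10^-5 × 3.399 × 10^7) = 45.26 m

Δh_u ≈ 0.0196 m; Δh_c ≈ 45.3 m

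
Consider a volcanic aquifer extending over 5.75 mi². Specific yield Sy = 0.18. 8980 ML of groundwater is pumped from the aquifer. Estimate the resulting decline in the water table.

Δh ≈ 3.35 m

A = 5.75 mi² = 1.489 × 10^7 m²
ΔV = 8980 ML = 8.98 × 10^6 m³
Δh = ΔV / (Sy × A) = 8.98 × 10^6 m³ / (0.18 × 1.489 × 10^7 m²) = 3.35 m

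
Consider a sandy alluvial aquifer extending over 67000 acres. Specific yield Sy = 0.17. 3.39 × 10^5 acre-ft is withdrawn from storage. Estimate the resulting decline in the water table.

A = 67000 acres = 2.711 × 10^8 m²
ΔV = 3.39 × 10^5 acre-ft = 4.182 × 10^8 m³
Δh = ΔV / (Sy × A) = 4.182 × 10^8 m³ / (0.17 × 2.711 × 10^8 m²) = 9.072 m

Δh ≈ 9.07 m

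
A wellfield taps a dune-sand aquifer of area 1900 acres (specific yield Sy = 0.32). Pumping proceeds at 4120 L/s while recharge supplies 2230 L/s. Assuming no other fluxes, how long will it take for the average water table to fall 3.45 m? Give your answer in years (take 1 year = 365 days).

t ≈ 0.142 years

A = 1900 acres = 7.689 × 10^6 m²
ΔV = Sy × A × Δh = 0.32 × 7.689 × 10^6 × 3.45 = 8.489 × 10^6 m³
Net withdrawal = 4120 − 2230 = 1890 L/s = 1.633 × 10^5 m³/d
t = ΔV / Q = 8.489 × 10^6 m³ / 1.633 × 10^5 m³/d = 51.98 d
t = 51.98 d ≈ 0.1424 years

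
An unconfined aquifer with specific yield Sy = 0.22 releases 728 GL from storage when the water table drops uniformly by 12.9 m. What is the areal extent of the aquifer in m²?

A ≈ 2.57 × 10^8 m²

ΔV = 728 GL = 7.28 × 10^8 m³
A = ΔV / (Sy × Δh) = 7.28 × 10^8 / (0.22 × 12.9) = 2.565 × 10^8 m²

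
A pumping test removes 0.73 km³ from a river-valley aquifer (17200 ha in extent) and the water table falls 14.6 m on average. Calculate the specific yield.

A = 17200 ha = 1.72 × 10^8 m²
ΔV = 0.73 km³ = 7.3 × 10^8 m³
Sy = ΔV / (A × Δh) = 7.3 × 10^8 m³ / (1.72 × 10^8 m² × 14.6 m) = 0.2907

Sy ≈ 0.29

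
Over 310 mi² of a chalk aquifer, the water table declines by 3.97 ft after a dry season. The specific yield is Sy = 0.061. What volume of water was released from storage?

A = 310 mi² = 8.029 × 10^8 m²
Δh = 3.97 ft = 1.21 m
ΔV = Sy × A × Δh = 0.061 × 8.029 × 10^8 m² × 1.21 m = 5.926 × 10^7 m³

ΔV ≈ 5.93 × 10^7 m³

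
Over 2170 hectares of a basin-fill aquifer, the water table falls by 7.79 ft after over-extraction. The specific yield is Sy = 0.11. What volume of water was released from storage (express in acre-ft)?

A = 2170 hectares = 2.17 × 10^7 m²
Δh = 7.79 ft = 2.374 m
ΔV = Sy × A × Δh = 0.11 × 2.17 × 10^7 m² × 2.374 m = 5.668 × 10^6 m³
ΔV = 5.668 × 10^6 m³ = 4595 acre-ft

ΔV ≈ 4590 acre-ft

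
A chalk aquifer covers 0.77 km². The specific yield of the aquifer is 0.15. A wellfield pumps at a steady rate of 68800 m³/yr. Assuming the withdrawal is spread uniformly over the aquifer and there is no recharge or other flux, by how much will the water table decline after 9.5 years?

A = 0.77 km² = 7.7 × 10^5 m²
Q = 68800 m³/yr = 188.5 m³/d
t = 9.5 years = 3468 d
ΔV = Q × t = 188.5 m³/d × 3468 d = 6.536 × 10^5 m³
Δh = ΔV / (Sy × A) = 6.536 × 10^5 / (0.15 × 7.7 × 10^5) = 5.659 m

Δh ≈ 5.66 m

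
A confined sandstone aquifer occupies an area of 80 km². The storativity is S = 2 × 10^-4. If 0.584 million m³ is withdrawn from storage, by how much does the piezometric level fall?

Δh ≈ 36.5 m

A = 80 km² = 8 × 10^7 m²
ΔV = 0.584 million m³ = 5.84 × 10^5 m³
Δh = ΔV / (S × A) = 5.84 × 10^5 m³ / (2 × 10^-4 × 8 × 10^7 m²) = 36.5 m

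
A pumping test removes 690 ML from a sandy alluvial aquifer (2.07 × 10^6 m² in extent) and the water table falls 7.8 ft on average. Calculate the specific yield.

Δh = 7.8 ft = 2.377 m
ΔV = 690 ML = 6.9 × 10^5 m³
Sy = ΔV / (A × Δh) = 6.9 × 10^5 m³ / (2.07 × 10^6 m² × 2.377 m) = 0.1402

Sy ≈ 0.14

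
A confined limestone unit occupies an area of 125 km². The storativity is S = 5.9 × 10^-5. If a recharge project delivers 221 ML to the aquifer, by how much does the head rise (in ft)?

A = 125 km² = 1.25 × 10^8 m²
ΔV = 221 ML = 2.21 × 10^5 m³
Δh = ΔV / (S × A) = 2.21 × 10^5 m³ / (5.9 × 10^-5 × 1.25 × 10^8 m²) = 29.97 m
Δh = 29.97 m = 98.31 ft

Δh ≈ 98.3 ft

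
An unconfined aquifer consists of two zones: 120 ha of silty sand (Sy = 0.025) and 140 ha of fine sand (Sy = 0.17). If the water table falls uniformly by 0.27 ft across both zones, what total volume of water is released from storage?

A₁ = 120 ha = 1.2 × 10^6 m²; A₂ = 140 ha = 1.4 × 10^6 m²
Δh = 0.27 ft = 0.0823 m
ΔV₁ = 0.025 × 1.2 × 10^6 × 0.0823 = 2469 m³
ΔV₂ = 0.17 × 1.4 × 10^6 × 0.0823 = 19590 m³
ΔV = ΔV₁ + ΔV₂ = 22060 m³

ΔV ≈ 22100 m³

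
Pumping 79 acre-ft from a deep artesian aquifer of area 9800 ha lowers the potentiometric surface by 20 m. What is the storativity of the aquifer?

A = 9800 ha = 9.8 × 10^7 m²
ΔV = 79 acre-ft = 97450 m³
S = ΔV / (A × Δh) = 97450 m³ / (9.8 × 10^7 m² × 20 m) = 4.972 × 10^-5

S ≈ 5 × 10^-5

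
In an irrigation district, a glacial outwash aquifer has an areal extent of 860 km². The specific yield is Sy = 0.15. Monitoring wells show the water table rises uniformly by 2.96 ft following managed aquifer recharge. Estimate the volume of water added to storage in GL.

A = 860 km² = 8.6 × 10^8 m²
Δh = 2.96 ft = 0.9022 m
ΔV = Sy × A × Δh = 0.15 × 8.6 × 10^8 m² × 0.9022 m = 1.164 × 10^8 m³
ΔV = 1.164 × 10^8 m³ = 116.4 GL

ΔV ≈ 116 GL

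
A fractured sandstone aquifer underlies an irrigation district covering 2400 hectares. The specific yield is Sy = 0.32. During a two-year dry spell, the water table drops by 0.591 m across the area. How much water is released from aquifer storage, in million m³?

ΔV ≈ 4.54 million m³

A = 2400 hectares = 2.4 × 10^7 m²
ΔV = Sy × A × Δh = 0.32 × 2.4 × 10^7 m² × 0.591 m = 4.539 × 10^6 m³
ΔV = 4.539 × 10^6 m³ = 4.539 million m³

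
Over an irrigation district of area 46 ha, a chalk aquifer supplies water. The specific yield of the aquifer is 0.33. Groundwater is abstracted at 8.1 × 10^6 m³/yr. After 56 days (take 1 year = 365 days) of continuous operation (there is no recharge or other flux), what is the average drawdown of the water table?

A = 46 ha = 4.6 × 10^5 m²
Q = 8.1 × 10^6 m³/yr = 22190 m³/d
ΔV = Q × t = 22190 m³/d × 56 d = 1.243 × 10^6 m³
Δh = ΔV / (Sy × A) = 1.243 × 10^6 / (0.33 × 4.6 × 10^5) = 8.187 m

Δh ≈ 8.19 m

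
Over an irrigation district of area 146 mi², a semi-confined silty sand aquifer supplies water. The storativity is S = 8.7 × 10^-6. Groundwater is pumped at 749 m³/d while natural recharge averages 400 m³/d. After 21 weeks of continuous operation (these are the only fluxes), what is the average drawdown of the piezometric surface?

Δh ≈ 15.6 m

A = 146 mi² = 3.781 × 10^8 m²
Net abstraction = 749 − 400 = 349 m³/d
t = 21 weeks = 147 d
ΔV = Q × t = 349 m³/d × 147 d = 51300 m³
Δh = ΔV / (S × A) = 51300 / (8.7 × 10^-6 × 3.781 × 10^8) = 15.59 m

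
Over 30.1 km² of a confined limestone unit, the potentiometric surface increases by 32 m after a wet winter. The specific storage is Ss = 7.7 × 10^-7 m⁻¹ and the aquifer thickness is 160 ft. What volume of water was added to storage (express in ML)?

b = 160 ft = 48.77 m
S = Ss × b = 7.7 × 10^-7 m⁻¹ × 48.77 m = 3.755 × 10^-5
A = 30.1 km² = 3.01 × 10^7 m²
ΔV = S × A × Δh = 3.755 × 10^-5 × 3.01 × 10^7 m² × 32 m = 36170 m³
ΔV = 36170 m³ = 36.17 ML

ΔV ≈ 36.2 ML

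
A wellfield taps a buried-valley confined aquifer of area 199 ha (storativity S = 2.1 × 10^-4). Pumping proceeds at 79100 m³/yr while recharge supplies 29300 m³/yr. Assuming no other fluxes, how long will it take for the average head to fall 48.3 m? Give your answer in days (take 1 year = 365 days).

A = 199 ha = 1.99 × 10^6 m²
ΔV = S × A × Δh = 2.1 × 10^-4 × 1.99 × 10^6 × 48.3 = 20180 m³
Net withdrawal = 79100 − 29300 = 49800 m³/yr = 136.4 m³/d
t = ΔV / Q = 20180 m³ / 136.4 m³/d = 147.9 d

t ≈ 148 days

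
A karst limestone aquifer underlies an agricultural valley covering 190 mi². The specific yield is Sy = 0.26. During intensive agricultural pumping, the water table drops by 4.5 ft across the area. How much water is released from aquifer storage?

A = 190 mi² = 4.921 × 10^8 m²
Δh = 4.5 ft = 1.372 m
ΔV = Sy × A × Δh = 0.26 × 4.921 × 10^8 m² × 1.372 m = 1.755 × 10^8 m³

ΔV ≈ 1.75 × 10^8 m³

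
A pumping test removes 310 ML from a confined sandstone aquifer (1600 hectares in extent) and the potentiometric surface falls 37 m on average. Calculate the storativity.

S ≈ 5.2 × 10^-4

A = 1600 hectares = 1.6 × 10^7 m²
ΔV = 310 ML = 3.1 × 10^5 m³
S = ΔV / (A × Δh) = 3.1 × 10^5 m³ / (1.6 × 10^7 m² × 37 m) = 5.236 × 10^-4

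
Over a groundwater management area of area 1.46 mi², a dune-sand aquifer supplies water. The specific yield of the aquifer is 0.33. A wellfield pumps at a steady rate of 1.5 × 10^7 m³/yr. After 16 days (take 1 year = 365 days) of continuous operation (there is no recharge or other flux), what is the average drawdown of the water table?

Δh ≈ 0.527 m

A = 1.46 mi² = 3.781 × 10^6 m²
Q = 1.5 × 10^7 m³/yr = 41100 m³/d
ΔV = Q × t = 41100 m³/d × 16 d = 6.575 × 10^5 m³
Δh = ΔV / (Sy × A) = 6.575 × 10^5 / (0.33 × 3.781 × 10^6) = 0.5269 m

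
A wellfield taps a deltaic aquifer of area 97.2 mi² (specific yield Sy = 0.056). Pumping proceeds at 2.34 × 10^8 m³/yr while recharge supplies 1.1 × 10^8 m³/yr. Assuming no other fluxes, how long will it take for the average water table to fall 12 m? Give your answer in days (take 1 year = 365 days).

t ≈ 498 days

A = 97.2 mi² = 2.517 × 10^8 m²
ΔV = Sy × A × Δh = 0.056 × 2.517 × 10^8 × 12 = 1.692 × 10^8 m³
Net withdrawal = 2.34 × 10^8 − 1.1 × 10^8 = 1.24 × 10^8 m³/yr = 3.397 × 10^5 m³/d
t = ΔV / Q = 1.692 × 10^8 m³ / 3.397 × 10^5 m³/d = 498 d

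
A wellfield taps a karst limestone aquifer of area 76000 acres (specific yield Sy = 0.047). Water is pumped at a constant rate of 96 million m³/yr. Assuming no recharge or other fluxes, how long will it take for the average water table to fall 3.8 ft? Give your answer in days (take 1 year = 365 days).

t ≈ 63.7 days

A = 76000 acres = 3.076 × 10^8 m²
Δh = 3.8 ft = 1.158 m
ΔV = Sy × A × Δh = 0.047 × 3.076 × 10^8 × 1.158 = 1.674 × 10^7 m³
Q = 96 million m³/yr = 2.63 × 10^5 m³/d
t = ΔV / Q = 1.674 × 10^7 m³ / 2.63 × 10^5 m³/d = 63.66 d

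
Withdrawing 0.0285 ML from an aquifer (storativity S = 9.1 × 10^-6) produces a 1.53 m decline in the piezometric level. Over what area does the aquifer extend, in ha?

A ≈ 205 ha

ΔV = 0.0285 ML = 28.5 m³
A = ΔV / (S × Δh) = 28.5 / (9.1 × 10^-6 × 1.53) = 2.047 × 10^6 m²
A = 2.047 × 10^6 m² = 204.7 ha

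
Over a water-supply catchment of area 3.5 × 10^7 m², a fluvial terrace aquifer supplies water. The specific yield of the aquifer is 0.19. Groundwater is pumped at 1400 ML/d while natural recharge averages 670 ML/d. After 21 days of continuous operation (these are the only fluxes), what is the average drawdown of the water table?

Net abstraction = 1400 − 670 = 730 ML/d
Q_net = 730 ML/d = 7.3 × 10^5 m³/d
ΔV = Q × t = 7.3 × 10^5 m³/d × 21 d = 1.533 × 10^7 m³
Δh = ΔV / (Sy × A) = 1.533 × 10^7 / (0.19 × 3.5 × 10^7) = 2.305 m

Δh ≈ 2.31 m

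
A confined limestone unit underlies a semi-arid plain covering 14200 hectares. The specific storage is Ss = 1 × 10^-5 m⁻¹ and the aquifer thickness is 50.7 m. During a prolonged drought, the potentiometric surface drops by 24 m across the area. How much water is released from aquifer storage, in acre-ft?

S = Ss × b = 1 × 10^-5 m⁻¹ × 50.7 m = 5.07 × 10^-4
A = 14200 hectares = 1.42 × 10^8 m²
ΔV = S × A × Δh = 5.07 × 10^-4 × 1.42 × 10^8 m² × 24 m = 1.728 × 10^6 m³
ΔV = 1.728 × 10^6 m³ = 1401 acre-ft

ΔV ≈ 1400 acre-ft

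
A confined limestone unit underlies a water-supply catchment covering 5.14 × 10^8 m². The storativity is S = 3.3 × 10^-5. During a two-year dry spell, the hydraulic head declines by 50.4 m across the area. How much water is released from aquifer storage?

ΔV = S × A × Δh = 3.3 × 10^-5 × 5.14 × 10^8 m² × 50.4 m = 8.549 × 10^5 m³

ΔV ≈ 8.55 × 10^5 m³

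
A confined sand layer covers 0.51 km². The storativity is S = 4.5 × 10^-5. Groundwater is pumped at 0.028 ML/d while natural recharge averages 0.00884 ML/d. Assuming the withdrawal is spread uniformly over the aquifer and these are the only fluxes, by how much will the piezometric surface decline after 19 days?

Δh ≈ 15.9 m

A = 0.51 km² = 5.1 × 10^5 m²
Net abstraction = 0.028 − 0.00884 = 0.01916 ML/d
Q_net = 0.01916 ML/d = 19.16 m³/d
ΔV = Q × t = 19.16 m³/d × 19 d = 364 m³
Δh = ΔV / (S × A) = 364 / (4.5 × 10^-5 × 5.1 × 10^5) = 15.86 m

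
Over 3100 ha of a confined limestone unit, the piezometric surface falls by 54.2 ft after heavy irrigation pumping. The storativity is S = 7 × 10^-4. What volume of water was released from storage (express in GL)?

ΔV ≈ 0.358 GL

A = 3100 ha = 3.1 × 10^7 m²
Δh = 54.2 ft = 16.52 m
ΔV = S × A × Δh = 7 × 10^-4 × 3.1 × 10^7 m² × 16.52 m = 3.585 × 10^5 m³
ΔV = 3.585 × 10^5 m³ = 0.3585 GL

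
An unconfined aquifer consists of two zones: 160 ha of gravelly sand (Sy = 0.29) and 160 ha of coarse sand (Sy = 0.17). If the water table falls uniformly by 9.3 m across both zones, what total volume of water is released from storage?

ΔV ≈ 6.84 × 10^6 m³

A₁ = 160 ha = 1.6 × 10^6 m²; A₂ = 160 ha = 1.6 × 10^6 m²
ΔV₁ = 0.29 × 1.6 × 10^6 × 9.3 = 4.315 × 10^6 m³
ΔV₂ = 0.17 × 1.6 × 10^6 × 9.3 = 2.53 × 10^6 m³
ΔV = ΔV₁ + ΔV₂ = 6.845 × 10^6 m³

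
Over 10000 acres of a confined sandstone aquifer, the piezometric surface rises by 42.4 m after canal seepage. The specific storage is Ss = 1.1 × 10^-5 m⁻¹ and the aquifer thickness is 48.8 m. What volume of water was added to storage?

S = Ss × b = 1.1 × 10^-5 m⁻¹ × 48.8 m = 5.368 × 10^-4
A = 10000 acres = 4.047 × 10^7 m²
ΔV = S × A × Δh = 5.368 × 10^-4 × 4.047 × 10^7 m² × 42.4 m = 9.211 × 10^5 m³

ΔV ≈ 9.21 × 10^5 m³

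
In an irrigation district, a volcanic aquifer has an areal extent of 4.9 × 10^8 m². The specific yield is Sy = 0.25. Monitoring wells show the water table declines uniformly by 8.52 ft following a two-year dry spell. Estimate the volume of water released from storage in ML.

ΔV ≈ 3.18 × 10^5 ML

Δh = 8.52 ft = 2.597 m
ΔV = Sy × A × Δh = 0.25 × 4.9 × 10^8 m² × 2.597 m = 3.181 × 10^8 m³
ΔV = 3.181 × 10^8 m³ = 3.181 × 10^5 ML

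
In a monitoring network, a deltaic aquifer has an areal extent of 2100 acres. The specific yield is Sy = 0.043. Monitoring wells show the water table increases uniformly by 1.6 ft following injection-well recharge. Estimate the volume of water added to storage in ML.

A = 2100 acres = 8.498 × 10^6 m²
Δh = 1.6 ft = 0.4877 m
ΔV = Sy × A × Δh = 0.043 × 8.498 × 10^6 m² × 0.4877 m = 1.782 × 10^5 m³
ΔV = 1.782 × 10^5 m³ = 178.2 ML

ΔV ≈ 178 ML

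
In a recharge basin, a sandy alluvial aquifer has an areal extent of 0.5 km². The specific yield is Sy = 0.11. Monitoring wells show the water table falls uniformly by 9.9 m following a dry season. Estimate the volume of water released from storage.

ΔV ≈ 5.45 × 10^5 m³

A = 0.5 km² = 5 × 10^5 m²
ΔV = Sy × A × Δh = 0.11 × 5 × 10^5 m² × 9.9 m = 5.445 × 10^5 m³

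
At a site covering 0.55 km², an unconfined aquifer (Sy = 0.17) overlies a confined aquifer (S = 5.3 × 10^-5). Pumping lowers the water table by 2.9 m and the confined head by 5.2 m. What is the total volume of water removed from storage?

A = 0.55 km² = 5.5 × 10^5 m²
Unconfined: ΔV_u = Sy × A × Δh_u = 0.17 × 5.5 × 10^5 × 2.9 = 2.712 × 10^5 m³
Confined: ΔV_c = S × A × Δh_c = 5.3 × 10^-5 × 5.5 × 10^5 × 5.2 = 151.6 m³
Total ΔV = 2.712 × 10^5 + 151.6 = 2.713 × 10^5 m³

ΔV ≈ 2.71 × 10^5 m³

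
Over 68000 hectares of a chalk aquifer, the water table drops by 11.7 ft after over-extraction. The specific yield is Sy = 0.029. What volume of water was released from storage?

A = 68000 hectares = 6.8 × 10^8 m²
Δh = 11.7 ft = 3.566 m
ΔV = Sy × A × Δh = 0.029 × 6.8 × 10^8 m² × 3.566 m = 7.032 × 10^7 m³

ΔV ≈ 7.03 × 10^7 m³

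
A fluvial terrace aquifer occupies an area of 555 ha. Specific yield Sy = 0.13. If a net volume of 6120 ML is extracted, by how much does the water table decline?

A = 555 ha = 5.55 × 10^6 m²
ΔV = 6120 ML = 6.12 × 10^6 m³
Δh = ΔV / (Sy × A) = 6.12 × 10^6 m³ / (0.13 × 5.55 × 10^6 m²) = 8.482 m

Δh ≈ 8.48 m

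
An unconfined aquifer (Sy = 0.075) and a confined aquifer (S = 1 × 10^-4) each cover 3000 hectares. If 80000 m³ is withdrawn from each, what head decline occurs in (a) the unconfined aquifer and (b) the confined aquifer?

A = 3000 hectares = 3 × 10^7 m²
Unconfined: Δh_u = ΔV/(Sy·A) = 80000/(0.075 × 3 × 10^7) = 0.03556 m
Confined: Δh_c = ΔV/(S·A) = 80000/(1 × 10^-4 × 3 × 10^7) = 26.67 m

Δh_u ≈ 0.0356 m; Δh_c ≈ 26.7 m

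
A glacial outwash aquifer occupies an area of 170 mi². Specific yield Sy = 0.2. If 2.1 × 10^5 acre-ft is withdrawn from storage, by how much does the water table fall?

A = 170 mi² = 4.403 × 10^8 m²
ΔV = 2.1 × 10^5 acre-ft = 2.59 × 10^8 m³
Δh = ΔV / (Sy × A) = 2.59 × 10^8 m³ / (0.2 × 4.403 × 10^8 m²) = 2.942 m

Δh ≈ 2.94 m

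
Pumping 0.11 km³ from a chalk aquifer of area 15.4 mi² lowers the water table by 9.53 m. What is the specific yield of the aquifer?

A = 15.4 mi² = 3.989 × 10^7 m²
ΔV = 0.11 km³ = 1.1 × 10^8 m³
Sy = ΔV / (A × Δh) = 1.1 × 10^8 m³ / (3.989 × 10^7 m² × 9.53 m) = 0.2894

Sy ≈ 0.29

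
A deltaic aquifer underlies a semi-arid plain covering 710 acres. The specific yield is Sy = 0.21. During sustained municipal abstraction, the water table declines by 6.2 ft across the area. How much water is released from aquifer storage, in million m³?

ΔV ≈ 1.14 million m³

A = 710 acres = 2.873 × 10^6 m²
Δh = 6.2 ft = 1.89 m
ΔV = Sy × A × Δh = 0.21 × 2.873 × 10^6 m² × 1.89 m = 1.14 × 10^6 m³
ΔV = 1.14 × 10^6 m³ = 1.14 million m³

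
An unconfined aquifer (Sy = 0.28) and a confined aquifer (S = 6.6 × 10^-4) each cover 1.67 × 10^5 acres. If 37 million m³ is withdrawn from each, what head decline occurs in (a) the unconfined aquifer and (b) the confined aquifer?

A = 1.67 × 10^5 acres = 6.758 × 10^8 m²
ΔV = 37 million m³ = 3.7 × 10^7 m³
Unconfined: Δh_u = ΔV/(Sy·A) = 3.7 × 10^7/(0.28 × 6.758 × 10^8) = 0.1955 m
Confined: Δh_c = ΔV/(S·A) = 3.7 × 10^7/(6.6 × 10^-4 × 6.758 × 10^8) = 82.95 m

Δh_u ≈ 0.196 m; Δh_c ≈ 83 m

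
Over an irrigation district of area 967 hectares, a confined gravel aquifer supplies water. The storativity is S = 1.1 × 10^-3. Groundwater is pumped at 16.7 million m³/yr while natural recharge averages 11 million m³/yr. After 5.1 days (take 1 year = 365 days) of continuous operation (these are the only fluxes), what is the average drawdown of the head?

Δh ≈ 7.49 m

A = 967 hectares = 9.67 × 10^6 m²
Net abstraction = 16.7 − 11 = 5.7 million m³/yr
Q_net = 5.7 million m³/yr = 15620 m³/d
ΔV = Q × t = 15620 m³/d × 5.1 d = 79640 m³
Δh = ΔV / (S × A) = 79640 / (0.0011 × 9.67 × 10^6) = 7.487 m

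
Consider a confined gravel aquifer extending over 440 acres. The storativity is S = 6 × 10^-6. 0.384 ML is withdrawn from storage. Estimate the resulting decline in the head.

A = 440 acres = 1.781 × 10^6 m²
ΔV = 0.384 ML = 384 m³
Δh = ΔV / (S × A) = 384 m³ / (6 × 10^-6 × 1.781 × 10^6 m²) = 35.94 m

Δh ≈ 35.9 m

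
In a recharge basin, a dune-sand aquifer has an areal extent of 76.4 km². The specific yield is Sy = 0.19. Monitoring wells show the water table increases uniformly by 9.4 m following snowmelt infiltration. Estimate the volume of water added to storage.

ΔV ≈ 1.36 × 10^8 m³

A = 76.4 km² = 7.64 × 10^7 m²
ΔV = Sy × A × Δh = 0.19 × 7.64 × 10^7 m² × 9.4 m = 1.365 × 10^8 m³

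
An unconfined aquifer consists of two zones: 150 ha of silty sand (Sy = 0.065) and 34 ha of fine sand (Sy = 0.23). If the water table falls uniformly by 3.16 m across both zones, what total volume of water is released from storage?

A₁ = 150 ha = 1.5 × 10^6 m²; A₂ = 34 ha = 3.4 × 10^5 m²
ΔV₁ = 0.065 × 1.5 × 10^6 × 3.16 = 3.081 × 10^5 m³
ΔV₂ = 0.23 × 3.4 × 10^5 × 3.16 = 2.471 × 10^5 m³
ΔV = ΔV₁ + ΔV₂ = 5.552 × 10^5 m³

ΔV ≈ 5.55 × 10^5 m³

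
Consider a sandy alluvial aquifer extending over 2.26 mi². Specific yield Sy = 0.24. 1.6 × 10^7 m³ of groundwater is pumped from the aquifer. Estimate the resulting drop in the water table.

Δh ≈ 11.4 m

A = 2.26 mi² = 5.853 × 10^6 m²
Δh = ΔV / (Sy × A) = 1.6 × 10^7 m³ / (0.24 × 5.853 × 10^6 m²) = 11.39 m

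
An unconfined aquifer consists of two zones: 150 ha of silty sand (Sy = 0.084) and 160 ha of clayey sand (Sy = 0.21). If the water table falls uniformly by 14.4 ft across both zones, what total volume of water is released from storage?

A₁ = 150 ha = 1.5 × 10^6 m²; A₂ = 160 ha = 1.6 × 10^6 m²
Δh = 14.4 ft = 4.389 m
ΔV₁ = 0.084 × 1.5 × 10^6 × 4.389 = 5.53 × 10^5 m³
ΔV₂ = 0.21 × 1.6 × 10^6 × 4.389 = 1.475 × 10^6 m³
ΔV = ΔV₁ + ΔV₂ = 2.028 × 10^6 m³

ΔV ≈ 2.03 × 10^6 m³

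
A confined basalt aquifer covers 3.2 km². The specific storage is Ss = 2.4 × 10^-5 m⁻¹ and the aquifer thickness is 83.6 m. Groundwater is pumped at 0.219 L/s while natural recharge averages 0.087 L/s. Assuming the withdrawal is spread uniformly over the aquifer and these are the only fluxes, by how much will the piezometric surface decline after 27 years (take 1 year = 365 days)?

Δh ≈ 17.5 m

S = Ss × b = 2.4 × 10^-5 m⁻¹ × 83.6 m = 2.006 × 10^-3
A = 3.2 km² = 3.2 × 10^6 m²
Net abstraction = 0.219 − 0.087 = 0.132 L/s
Q_net = 0.132 L/s = 11.4 m³/d
t = 27 years = 9855 d
ΔV = Q × t = 11.4 m³/d × 9855 d = 1.124 × 10^5 m³
Δh = ΔV / (S × A) = 1.124 × 10^5 / (0.002006 × 3.2 × 10^6) = 17.51 m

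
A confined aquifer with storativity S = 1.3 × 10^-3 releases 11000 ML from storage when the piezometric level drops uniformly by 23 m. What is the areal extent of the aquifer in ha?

A ≈ 36800 ha

ΔV = 11000 ML = 1.1 × 10^7 m³
A = ΔV / (S × Δh) = 1.1 × 10^7 / (0.0013 × 23) = 3.679 × 10^8 m²
A = 3.679 × 10^8 m² = 36790 ha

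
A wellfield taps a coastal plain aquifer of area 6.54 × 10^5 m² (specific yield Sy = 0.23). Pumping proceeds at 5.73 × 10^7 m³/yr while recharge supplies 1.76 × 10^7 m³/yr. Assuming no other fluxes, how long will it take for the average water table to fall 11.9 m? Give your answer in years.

t ≈ 0.0451 years

ΔV = Sy × A × Δh = 0.23 × 6.54 × 10^5 × 11.9 = 1.79 × 10^6 m³
Net withdrawal = 5.73 × 10^7 − 1.76 × 10^7 = 3.97 × 10^7 m³/yr = 1.088 × 10^5 m³/d
t = ΔV / Q = 1.79 × 10^6 m³ / 1.088 × 10^5 m³/d = 16.46 d
t = 16.46 d ≈ 0.04509 years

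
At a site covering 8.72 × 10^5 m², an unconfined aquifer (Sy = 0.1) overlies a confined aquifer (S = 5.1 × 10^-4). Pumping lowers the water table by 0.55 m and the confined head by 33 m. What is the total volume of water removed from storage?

ΔV ≈ 62600 m³

Unconfined: ΔV_u = Sy × A × Δh_u = 0.1 × 8.72 × 10^5 × 0.55 = 47960 m³
Confined: ΔV_c = S × A × Δh_c = 5.1 × 10^-4 × 8.72 × 10^5 × 33 = 14680 m³
Total ΔV = 47960 + 14680 = 62640 m³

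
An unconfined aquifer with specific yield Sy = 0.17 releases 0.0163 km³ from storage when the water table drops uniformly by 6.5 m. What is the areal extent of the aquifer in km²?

A ≈ 14.8 km²

ΔV = 0.0163 km³ = 1.63 × 10^7 m³
A = ΔV / (Sy × Δh) = 1.63 × 10^7 / (0.17 × 6.5) = 1.475 × 10^7 m²
A = 1.475 × 10^7 m² = 14.75 km²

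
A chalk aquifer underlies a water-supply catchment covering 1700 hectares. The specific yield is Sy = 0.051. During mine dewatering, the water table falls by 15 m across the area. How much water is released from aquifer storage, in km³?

A = 1700 hectares = 1.7 × 10^7 m²
ΔV = Sy × A × Δh = 0.051 × 1.7 × 10^7 m² × 15 m = 1.3 × 10^7 m³
ΔV = 1.3 × 10^7 m³ = 0.013 km³

ΔV ≈ 0.013 km³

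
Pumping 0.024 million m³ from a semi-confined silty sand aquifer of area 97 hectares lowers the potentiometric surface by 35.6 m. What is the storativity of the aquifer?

S ≈ 7 × 10^-4

A = 97 hectares = 9.7 × 10^5 m²
ΔV = 0.024 million m³ = 24000 m³
S = ΔV / (A × Δh) = 24000 m³ / (9.7 × 10^5 m² × 35.6 m) = 6.95 × 10^-4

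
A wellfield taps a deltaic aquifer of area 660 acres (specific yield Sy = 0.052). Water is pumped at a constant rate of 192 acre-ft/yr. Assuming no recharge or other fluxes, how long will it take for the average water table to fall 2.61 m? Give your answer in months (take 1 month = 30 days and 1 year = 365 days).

t ≈ 18.6 months

A = 660 acres = 2.671 × 10^6 m²
ΔV = Sy × A × Δh = 0.052 × 2.671 × 10^6 × 2.61 = 3.625 × 10^5 m³
Q = 192 acre-ft/yr = 648.8 m³/d
t = ΔV / Q = 3.625 × 10^5 m³ / 648.8 m³/d = 558.7 d
t = 558.7 d ≈ 18.62 months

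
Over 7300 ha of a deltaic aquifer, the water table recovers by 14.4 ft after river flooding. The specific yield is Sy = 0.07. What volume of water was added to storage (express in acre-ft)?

ΔV ≈ 18200 acre-ft

A = 7300 ha = 7.3 × 10^7 m²
Δh = 14.4 ft = 4.389 m
ΔV = Sy × A × Δh = 0.07 × 7.3 × 10^7 m² × 4.389 m = 2.243 × 10^7 m³
ΔV = 2.243 × 10^7 m³ = 18180 acre-ft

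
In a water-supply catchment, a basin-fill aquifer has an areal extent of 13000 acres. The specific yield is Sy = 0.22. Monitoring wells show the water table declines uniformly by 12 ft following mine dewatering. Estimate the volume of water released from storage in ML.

A = 13000 acres = 5.261 × 10^7 m²
Δh = 12 ft = 3.658 m
ΔV = Sy × A × Δh = 0.22 × 5.261 × 10^7 m² × 3.658 m = 4.233 × 10^7 m³
ΔV = 4.233 × 10^7 m³ = 42330 ML

ΔV ≈ 42300 ML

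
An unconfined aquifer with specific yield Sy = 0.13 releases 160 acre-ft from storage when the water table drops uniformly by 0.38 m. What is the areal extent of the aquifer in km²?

ΔV = 160 acre-ft = 1.974 × 10^5 m³
A = ΔV / (Sy × Δh) = 1.974 × 10^5 / (0.13 × 0.38) = 3.995 × 10^6 m²
A = 3.995 × 10^6 m² = 3.995 km²

A ≈ 4 km²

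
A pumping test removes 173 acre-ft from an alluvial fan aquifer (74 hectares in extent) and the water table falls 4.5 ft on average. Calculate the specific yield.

Sy ≈ 0.21

A = 74 hectares = 7.4 × 10^5 m²
Δh = 4.5 ft = 1.372 m
ΔV = 173 acre-ft = 2.134 × 10^5 m³
Sy = ΔV / (A × Δh) = 2.134 × 10^5 m³ / (7.4 × 10^5 m² × 1.372 m) = 0.2102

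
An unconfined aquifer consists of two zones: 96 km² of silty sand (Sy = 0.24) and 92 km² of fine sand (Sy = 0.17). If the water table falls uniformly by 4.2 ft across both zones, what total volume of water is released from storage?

A₁ = 96 km² = 9.6 × 10^7 m²; A₂ = 92 km² = 9.2 × 10^7 m²
Δh = 4.2 ft = 1.28 m
ΔV₁ = 0.24 × 9.6 × 10^7 × 1.28 = 2.949 × 10^7 m³
ΔV₂ = 0.17 × 9.2 × 10^7 × 1.28 = 2.002 × 10^7 m³
ΔV = ΔV₁ + ΔV₂ = 4.952 × 10^7 m³

ΔV ≈ 4.95 × 10^7 m³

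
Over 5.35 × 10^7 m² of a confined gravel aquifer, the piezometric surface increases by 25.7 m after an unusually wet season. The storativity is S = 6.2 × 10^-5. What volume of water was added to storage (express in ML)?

ΔV ≈ 85.2 ML

ΔV = S × A × Δh = 6.2 × 10^-5 × 5.35 × 10^7 m² × 25.7 m = 85250 m³
ΔV = 85250 m³ = 85.25 ML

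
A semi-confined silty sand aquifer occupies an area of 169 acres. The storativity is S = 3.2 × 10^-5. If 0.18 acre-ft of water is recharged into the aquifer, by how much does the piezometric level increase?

Δh ≈ 10.1 m

A = 169 acres = 6.839 × 10^5 m²
ΔV = 0.18 acre-ft = 222 m³
Δh = ΔV / (S × A) = 222 m³ / (3.2 × 10^-5 × 6.839 × 10^5 m²) = 10.14 m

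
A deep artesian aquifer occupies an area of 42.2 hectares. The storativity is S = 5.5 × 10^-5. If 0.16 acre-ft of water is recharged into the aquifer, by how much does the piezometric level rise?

Δh ≈ 8.5 m

A = 42.2 hectares = 4.22 × 10^5 m²
ΔV = 0.16 acre-ft = 197.4 m³
Δh = ΔV / (S × A) = 197.4 m³ / (5.5 × 10^-5 × 4.22 × 10^5 m²) = 8.503 m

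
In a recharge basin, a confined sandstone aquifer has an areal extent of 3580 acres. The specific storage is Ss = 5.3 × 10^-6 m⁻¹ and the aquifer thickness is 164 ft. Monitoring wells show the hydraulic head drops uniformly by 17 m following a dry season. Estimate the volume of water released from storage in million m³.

b = 164 ft = 49.99 m
S = Ss × b = 5.3 × 10^-6 m⁻¹ × 49.99 m = 2.649 × 10^-4
A = 3580 acres = 1.449 × 10^7 m²
ΔV = S × A × Δh = 2.649 × 10^-4 × 1.449 × 10^7 m² × 17 m = 65250 m³
ΔV = 65250 m³ = 0.06525 million m³

ΔV ≈ 0.0653 million m³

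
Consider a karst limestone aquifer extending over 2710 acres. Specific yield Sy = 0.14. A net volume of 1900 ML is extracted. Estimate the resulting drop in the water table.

A = 2710 acres = 1.097 × 10^7 m²
ΔV = 1900 ML = 1.9 × 10^6 m³
Δh = ΔV / (Sy × A) = 1.9 × 10^6 m³ / (0.14 × 1.097 × 10^7 m²) = 1.237 m

Δh ≈ 1.24 m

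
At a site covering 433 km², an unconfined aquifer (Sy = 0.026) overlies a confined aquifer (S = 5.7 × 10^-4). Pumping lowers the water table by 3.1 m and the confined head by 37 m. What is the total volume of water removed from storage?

ΔV ≈ 4.4 × 10^7 m³

A = 433 km² = 4.33 × 10^8 m²
Unconfined: ΔV_u = Sy × A × Δh_u = 0.026 × 4.33 × 10^8 × 3.1 = 3.49 × 10^7 m³
Confined: ΔV_c = S × A × Δh_c = 5.7 × 10^-4 × 4.33 × 10^8 × 37 = 9.132 × 10^6 m³
Total ΔV = 3.49 × 10^7 + 9.132 × 10^6 = 4.403 × 10^7 m³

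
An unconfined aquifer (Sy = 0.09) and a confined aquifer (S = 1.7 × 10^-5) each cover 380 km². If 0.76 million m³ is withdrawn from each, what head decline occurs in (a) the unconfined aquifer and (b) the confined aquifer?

A = 380 km² = 3.8 × 10^8 m²
ΔV = 0.76 million m³ = 7.6 × 10^5 m³
Unconfined: Δh_u = ΔV/(Sy·A) = 7.6 × 10^5/(0.09 × 3.8 × 10^8) = 0.02222 m
Confined: Δh_c = ΔV/(S·A) = 7.6 × 10^5/(1.7 × 10^-5 × 3.8 × 10^8) = 117.6 m

Δh_u ≈ 0.0222 m; Δh_c ≈ 118 m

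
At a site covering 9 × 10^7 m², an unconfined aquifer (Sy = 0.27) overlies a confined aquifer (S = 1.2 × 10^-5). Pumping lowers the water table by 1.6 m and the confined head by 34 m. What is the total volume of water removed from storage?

Unconfined: ΔV_u = Sy × A × Δh_u = 0.27 × 9 × 10^7 × 1.6 = 3.888 × 10^7 m³
Confined: ΔV_c = S × A × Δh_c = 1.2 × 10^-5 × 9 × 10^7 × 34 = 36720 m³
Total ΔV = 3.888 × 10^7 + 36720 = 3.892 × 10^7 m³

ΔV ≈ 3.89 × 10^7 m³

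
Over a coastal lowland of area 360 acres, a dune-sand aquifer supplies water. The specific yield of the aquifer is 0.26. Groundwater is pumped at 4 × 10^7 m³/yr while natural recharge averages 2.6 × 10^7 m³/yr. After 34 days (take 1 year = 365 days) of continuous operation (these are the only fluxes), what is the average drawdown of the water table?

Δh ≈ 3.44 m

A = 360 acres = 1.457 × 10^6 m²
Net abstraction = 4 × 10^7 − 2.6 × 10^7 = 1.4 × 10^7 m³/yr
Q_net = 1.4 × 10^7 m³/yr = 38360 m³/d
ΔV = Q × t = 38360 m³/d × 34 d = 1.304 × 10^6 m³
Δh = ΔV / (Sy × A) = 1.304 × 10^6 / (0.26 × 1.457 × 10^6) = 3.443 m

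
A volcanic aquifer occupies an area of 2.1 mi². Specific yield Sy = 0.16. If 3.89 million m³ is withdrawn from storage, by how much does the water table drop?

A = 2.1 mi² = 5.439 × 10^6 m²
ΔV = 3.89 million m³ = 3.89 × 10^6 m³
Δh = ΔV / (Sy × A) = 3.89 × 10^6 m³ / (0.16 × 5.439 × 10^6 m²) = 4.47 m

Δh ≈ 4.47 m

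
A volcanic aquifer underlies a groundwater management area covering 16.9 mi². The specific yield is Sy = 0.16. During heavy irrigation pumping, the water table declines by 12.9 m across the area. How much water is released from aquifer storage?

ΔV ≈ 9.03 × 10^7 m³

A = 16.9 mi² = 4.377 × 10^7 m²
ΔV = Sy × A × Δh = 0.16 × 4.377 × 10^7 m² × 12.9 m = 9.034 × 10^7 m³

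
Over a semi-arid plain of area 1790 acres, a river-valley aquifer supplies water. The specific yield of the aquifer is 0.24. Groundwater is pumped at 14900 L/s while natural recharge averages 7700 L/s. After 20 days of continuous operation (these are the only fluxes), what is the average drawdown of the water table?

Δh ≈ 7.16 m

A = 1790 acres = 7.244 × 10^6 m²
Net abstraction = 14900 − 7700 = 7200 L/s
Q_net = 7200 L/s = 6.221 × 10^5 m³/d
ΔV = Q × t = 6.221 × 10^5 m³/d × 20 d = 1.244 × 10^7 m³
Δh = ΔV / (Sy × A) = 1.244 × 10^7 / (0.24 × 7.244 × 10^6) = 7.156 m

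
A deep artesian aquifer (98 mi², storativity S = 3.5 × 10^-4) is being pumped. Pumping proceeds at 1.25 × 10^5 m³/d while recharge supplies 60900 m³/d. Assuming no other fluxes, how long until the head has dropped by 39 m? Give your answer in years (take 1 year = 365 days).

t ≈ 0.148 years

A = 98 mi² = 2.538 × 10^8 m²
ΔV = S × A × Δh = 3.5 × 10^-4 × 2.538 × 10^8 × 39 = 3.465 × 10^6 m³
Net withdrawal = 1.25 × 10^5 − 60900 = 64100 m³/d
t = ΔV / Q = 3.465 × 10^6 m³ / 64100 m³/d = 54.05 d
t = 54.05 d ≈ 0.1481 years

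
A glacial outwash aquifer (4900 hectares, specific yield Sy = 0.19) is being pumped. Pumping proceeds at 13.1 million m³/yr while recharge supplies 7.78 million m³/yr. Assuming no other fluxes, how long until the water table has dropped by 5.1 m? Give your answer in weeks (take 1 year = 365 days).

t ≈ 465 weeks

A = 4900 hectares = 4.9 × 10^7 m²
ΔV = Sy × A × Δh = 0.19 × 4.9 × 10^7 × 5.1 = 4.748 × 10^7 m³
Net withdrawal = 13.1 − 7.78 = 5.32 million m³/yr = 14580 m³/d
t = ΔV / Q = 4.748 × 10^7 m³ / 14580 m³/d = 3258 d
t = 3258 d ≈ 465.4 weeks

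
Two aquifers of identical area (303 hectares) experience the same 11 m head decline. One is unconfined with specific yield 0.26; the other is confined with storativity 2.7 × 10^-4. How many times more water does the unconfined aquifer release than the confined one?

ΔV_u / ΔV_c ≈ 963

A = 303 hectares = 3.03 × 10^6 m²
Unconfined: ΔV_u = Sy × A × Δh = 0.26 × 3.03 × 10^6 × 11 = 8.666 × 10^6 m³
Confined: ΔV_c = S × A × Δh = 2.7 × 10^-4 × 3.03 × 10^6 × 11 = 8999 m³
Ratio = ΔV_u / ΔV_c = Sy / S = 0.26 / 2.7 × 10^-4 = 963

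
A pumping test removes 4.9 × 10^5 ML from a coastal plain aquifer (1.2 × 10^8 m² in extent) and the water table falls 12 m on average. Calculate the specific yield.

ΔV = 4.9 × 10^5 ML = 4.9 × 10^8 m³
Sy = ΔV / (A × Δh) = 4.9 × 10^8 m³ / (1.2 × 10^8 m² × 12 m) = 0.3403

Sy ≈ 0.34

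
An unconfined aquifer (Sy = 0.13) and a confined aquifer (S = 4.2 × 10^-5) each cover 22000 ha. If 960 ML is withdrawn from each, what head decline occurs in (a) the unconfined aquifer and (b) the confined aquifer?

A = 22000 ha = 2.2 × 10^8 m²
ΔV = 960 ML = 9.6 × 10^5 m³
Unconfined: Δh_u = ΔV/(Sy·A) = 9.6 × 10^5/(0.13 × 2.2 × 10^8) = 0.03357 m
Confined: Δh_c = ΔV/(S·A) = 9.6 × 10^5/(4.2 × 10^-5 × 2.2 × 10^8) = 103.9 m

Δh_u ≈ 0.0336 m; Δh_c ≈ 104 m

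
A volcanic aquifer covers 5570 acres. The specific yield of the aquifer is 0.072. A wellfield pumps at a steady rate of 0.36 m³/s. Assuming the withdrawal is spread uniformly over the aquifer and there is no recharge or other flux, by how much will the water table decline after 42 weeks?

Δh ≈ 5.63 m

A = 5570 acres = 2.254 × 10^7 m²
Q = 0.36 m³/s = 31100 m³/d
t = 42 weeks = 294 d
ΔV = Q × t = 31100 m³/d × 294 d = 9.145 × 10^6 m³
Δh = ΔV / (Sy × A) = 9.145 × 10^6 / (0.072 × 2.254 × 10^7) = 5.635 m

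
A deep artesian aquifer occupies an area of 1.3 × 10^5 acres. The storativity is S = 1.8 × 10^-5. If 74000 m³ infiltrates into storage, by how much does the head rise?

A = 1.3 × 10^5 acres = 5.261 × 10^8 m²
Δh = ΔV / (S × A) = 74000 m³ / (1.8 × 10^-5 × 5.261 × 10^8 m²) = 7.814 m

Δh ≈ 7.81 m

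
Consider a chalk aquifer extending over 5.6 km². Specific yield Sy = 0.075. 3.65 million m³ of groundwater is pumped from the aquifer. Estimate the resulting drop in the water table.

A = 5.6 km² = 5.6 × 10^6 m²
ΔV = 3.65 million m³ = 3.65 × 10^6 m³
Δh = ΔV / (Sy × A) = 3.65 × 10^6 m³ / (0.075 × 5.6 × 10^6 m²) = 8.69 m

Δh ≈ 8.69 m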